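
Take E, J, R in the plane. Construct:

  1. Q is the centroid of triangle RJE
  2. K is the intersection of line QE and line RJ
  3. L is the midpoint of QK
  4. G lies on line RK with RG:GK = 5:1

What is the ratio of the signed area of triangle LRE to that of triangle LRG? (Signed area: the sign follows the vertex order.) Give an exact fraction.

[LRE]:[LRG] = -6

Work in coordinates with E = (0, 0), J = (1, 0), R = (0, 1).
1. Q is the centroid of triangle RJE ⇒ Q = (1/3, 1/3)
2. K is the intersection of line QE and line RJ ⇒ K = (1/2, 1/2)
3. L is the midpoint of QK ⇒ L = (5/12, 5/12)
4. G lies on line RK with RG:GK = 5:1 ⇒ G = (5/12, 7/12)
2·[LRE] = 5/12, 2·[LRG] = -5/72
[LRE]:[LRG] = 5/12:-5/72 = -6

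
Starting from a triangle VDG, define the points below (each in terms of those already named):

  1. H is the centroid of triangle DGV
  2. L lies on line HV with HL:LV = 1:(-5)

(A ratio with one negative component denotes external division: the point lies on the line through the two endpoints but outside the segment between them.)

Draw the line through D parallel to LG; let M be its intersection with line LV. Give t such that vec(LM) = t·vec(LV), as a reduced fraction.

t = -2/5

Work in coordinates with V = (0, 0), D = (1, 0), G = (0, 1).
1. H is the centroid of triangle DGV ⇒ H = (1/3, 1/3)
2. L lies on line HV with HL:LV = 1:(-5) ⇒ L = (5/12, 5/12)
through D parallel to LG: direction (-5/12, 7/12); meets LV at M = (7/12, 7/12)
M = L + t·(V−L) with t = -2/5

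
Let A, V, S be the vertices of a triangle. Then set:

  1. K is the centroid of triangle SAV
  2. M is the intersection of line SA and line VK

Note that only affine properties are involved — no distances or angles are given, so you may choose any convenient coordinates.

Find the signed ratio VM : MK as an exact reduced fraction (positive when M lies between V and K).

VM:MK = -3

Choose coordinates A = (0, 0), V = (1, 0), S = (0, 1).
1. K is the centroid of triangle SAV ⇒ K = (1/3, 1/3)
2. M is the intersection of line SA and line VK ⇒ M = (0, 1/2)
M = V + t·(K−V) with t = 3/2, so VM:MK = t:(1−t) = 3/2:-1/2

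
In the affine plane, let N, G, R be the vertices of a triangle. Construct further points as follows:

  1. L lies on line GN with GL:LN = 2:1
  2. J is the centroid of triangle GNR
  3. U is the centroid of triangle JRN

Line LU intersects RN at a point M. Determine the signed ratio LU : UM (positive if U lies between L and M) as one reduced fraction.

LU:UM = 2

Set N = (0, 0), G = (1, 0), R = (0, 1); any affine frame gives the same invariant.
1. L lies on line GN with GL:LN = 2:1 ⇒ L = (1/3, 0)
2. J is the centroid of triangle GNR ⇒ J = (1/3, 1/3)
3. U is the centroid of triangle JRN ⇒ U = (1/9, 4/9)
line LU meets RN at M = (0, 2/3)
U = L + t·(M−L) with t = 2/3, so LU:UM = 2/3:1/3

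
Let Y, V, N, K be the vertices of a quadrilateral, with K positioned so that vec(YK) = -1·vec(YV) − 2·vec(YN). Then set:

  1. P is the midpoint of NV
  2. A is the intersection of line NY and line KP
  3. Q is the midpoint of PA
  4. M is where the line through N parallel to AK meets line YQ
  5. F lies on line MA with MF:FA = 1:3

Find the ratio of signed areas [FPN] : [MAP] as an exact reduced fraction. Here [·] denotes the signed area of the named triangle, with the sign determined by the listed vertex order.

Set Y = (0, 0), V = (1, 0), N = (0, 1), K = (-1, -2); any affine frame gives the same invariant.
1. P is the midpoint of NV ⇒ P = (1/2, 1/2)
2. A is the intersection of line NY and line KP ⇒ A = (0, -1/3)
3. Q is the midpoint of PA ⇒ Q = (1/4, 1/12)
4. M is where the line through N parallel to AK meets line YQ ⇒ M = (-3/4, -1/4)
5. F lies on line MA with MF:FA = 1:3 ⇒ F = (-9/16, -13/48)
2·[FPN] = 11/12, 2·[MAP] = 2/3
[FPN]:[MAP] = 11/12:2/3 = 11/8

[FPN]:[MAP] = 11/8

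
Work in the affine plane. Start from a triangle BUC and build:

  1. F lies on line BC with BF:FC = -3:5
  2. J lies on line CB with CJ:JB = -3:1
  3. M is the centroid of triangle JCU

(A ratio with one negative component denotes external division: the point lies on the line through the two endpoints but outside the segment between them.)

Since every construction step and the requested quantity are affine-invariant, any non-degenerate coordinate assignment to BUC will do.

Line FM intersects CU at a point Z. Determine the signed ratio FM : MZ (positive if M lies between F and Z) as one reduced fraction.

FM:MZ = 4

Set B = (0, 0), U = (1, 0), C = (0, 1); any affine frame gives the same invariant.
1. F lies on line BC with BF:FC = -3:5 ⇒ F = (0, -3/2)
2. J lies on line CB with CJ:JB = -3:1 ⇒ J = (0, -1/2)
3. M is the centroid of triangle JCU ⇒ M = (1/3, 1/6)
line FM meets CU at Z = (5/12, 7/12)
M = F + t·(Z−F) with t = 4/5, so FM:MZ = 4/5:1/5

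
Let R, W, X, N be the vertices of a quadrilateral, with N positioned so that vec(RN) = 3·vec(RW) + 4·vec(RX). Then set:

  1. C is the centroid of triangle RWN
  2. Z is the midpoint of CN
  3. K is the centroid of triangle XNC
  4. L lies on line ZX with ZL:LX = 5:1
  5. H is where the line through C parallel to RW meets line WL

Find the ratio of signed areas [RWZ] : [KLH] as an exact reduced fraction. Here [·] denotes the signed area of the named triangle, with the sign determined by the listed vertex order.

[RWZ]:[KLH] = -32

Work in coordinates with R = (0, 0), W = (1, 0), X = (0, 1), N = (3, 4).
1. C is the centroid of triangle RWN ⇒ C = (4/3, 4/3)
2. Z is the midpoint of CN ⇒ Z = (13/6, 8/3)
3. K is the centroid of triangle XNC ⇒ K = (13/9, 19/9)
4. L lies on line ZX with ZL:LX = 5:1 ⇒ L = (13/36, 23/18)
5. H is where the line through C parallel to RW meets line WL ⇒ H = (1/3, 4/3)
2·[RWZ] = 8/3, 2·[KLH] = -1/12
[RWZ]:[KLH] = 8/3:-1/12 = -32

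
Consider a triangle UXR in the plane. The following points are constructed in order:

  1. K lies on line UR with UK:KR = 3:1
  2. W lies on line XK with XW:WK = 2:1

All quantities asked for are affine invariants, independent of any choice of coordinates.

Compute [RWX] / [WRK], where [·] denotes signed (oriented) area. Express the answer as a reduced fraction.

Assign U = (0, 0), X = (1, 0), R = (0, 1) — the answer is frame-independent, so this choice is without loss of generality.
1. K lies on line UR with UK:KR = 3:1 ⇒ K = (0, 3/4)
2. W lies on line XK with XW:WK = 2:1 ⇒ W = (1/3, 1/2)
2·[RWX] = 1/6, 2·[WRK] = 1/12
[RWX]:[WRK] = 1/6:1/12 = 2

[RWX]:[WRK] = 2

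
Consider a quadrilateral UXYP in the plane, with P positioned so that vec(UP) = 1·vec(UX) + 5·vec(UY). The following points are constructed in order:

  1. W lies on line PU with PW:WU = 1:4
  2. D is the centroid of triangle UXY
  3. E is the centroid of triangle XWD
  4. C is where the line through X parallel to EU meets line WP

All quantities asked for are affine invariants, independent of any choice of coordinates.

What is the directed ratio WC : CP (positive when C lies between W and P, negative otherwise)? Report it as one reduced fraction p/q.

WC:CP = -141/160

Choose coordinates U = (0, 0), X = (1, 0), Y = (0, 1), P = (1, 5).
1. W lies on line PU with PW:WU = 1:4 ⇒ W = (4/5, 4)
2. D is the centroid of triangle UXY ⇒ D = (1/3, 1/3)
3. E is the centroid of triangle XWD ⇒ E = (32/45, 13/9)
4. C is where the line through X parallel to EU meets line WP ⇒ C = (-13/19, -65/19)
C = W + t·(P−W) with t = -141/19, so WC:CP = t:(1−t) = -141/19:160/19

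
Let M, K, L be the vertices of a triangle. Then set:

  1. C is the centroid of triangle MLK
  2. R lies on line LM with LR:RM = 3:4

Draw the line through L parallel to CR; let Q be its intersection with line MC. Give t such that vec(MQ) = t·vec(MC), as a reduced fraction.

t = 7/4

Set M = (0, 0), K = (1, 0), L = (0, 1); any affine frame gives the same invariant.
1. C is the centroid of triangle MLK ⇒ C = (1/3, 1/3)
2. R lies on line LM with LR:RM = 3:4 ⇒ R = (0, 4/7)
through L parallel to CR: direction (-1/3, 5/21); meets MC at Q = (7/12, 7/12)
Q = M + t·(C−M) with t = 7/4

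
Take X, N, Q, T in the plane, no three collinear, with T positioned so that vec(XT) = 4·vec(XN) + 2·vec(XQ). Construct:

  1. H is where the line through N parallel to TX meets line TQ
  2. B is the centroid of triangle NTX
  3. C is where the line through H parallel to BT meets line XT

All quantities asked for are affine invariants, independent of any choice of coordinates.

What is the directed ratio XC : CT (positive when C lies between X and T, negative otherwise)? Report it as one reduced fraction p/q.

XC:CT = -13/9

Set X = (0, 0), N = (1, 0), Q = (0, 1), T = (4, 2); any affine frame gives the same invariant.
1. H is where the line through N parallel to TX meets line TQ ⇒ H = (6, 5/2)
2. B is the centroid of triangle NTX ⇒ B = (5/3, 2/3)
3. C is where the line through H parallel to BT meets line XT ⇒ C = (13, 13/2)
C = X + t·(T−X) with t = 13/4, so XC:CT = t:(1−t) = 13/4:-9/4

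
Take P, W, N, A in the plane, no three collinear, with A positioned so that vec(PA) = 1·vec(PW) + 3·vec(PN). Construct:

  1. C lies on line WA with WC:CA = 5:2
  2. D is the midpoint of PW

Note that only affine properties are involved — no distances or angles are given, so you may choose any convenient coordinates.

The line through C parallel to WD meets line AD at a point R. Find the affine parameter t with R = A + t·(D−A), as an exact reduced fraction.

Assign P = (0, 0), W = (1, 0), N = (0, 1), A = (1, 3) — the answer is frame-independent, so this choice is without loss of generality.
1. C lies on line WA with WC:CA = 5:2 ⇒ C = (1, 15/7)
2. D is the midpoint of PW ⇒ D = (1/2, 0)
through C parallel to WD: direction (-1/2, 0); meets AD at R = (6/7, 15/7)
R = A + t·(D−A) with t = 2/7

t = 2/7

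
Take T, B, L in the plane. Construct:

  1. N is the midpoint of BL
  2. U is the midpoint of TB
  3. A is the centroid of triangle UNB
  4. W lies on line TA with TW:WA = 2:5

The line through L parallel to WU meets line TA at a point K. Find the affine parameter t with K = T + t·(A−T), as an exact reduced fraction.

t = 26/7

Assign T = (0, 0), B = (1, 0), L = (0, 1) — the answer is frame-independent, so this choice is without loss of generality.
1. N is the midpoint of BL ⇒ N = (1/2, 1/2)
2. U is the midpoint of TB ⇒ U = (1/2, 0)
3. A is the centroid of triangle UNB ⇒ A = (2/3, 1/6)
4. W lies on line TA with TW:WA = 2:5 ⇒ W = (4/21, 1/21)
through L parallel to WU: direction (13/42, -1/21); meets TA at K = (52/21, 13/21)
K = T + t·(A−T) with t = 26/7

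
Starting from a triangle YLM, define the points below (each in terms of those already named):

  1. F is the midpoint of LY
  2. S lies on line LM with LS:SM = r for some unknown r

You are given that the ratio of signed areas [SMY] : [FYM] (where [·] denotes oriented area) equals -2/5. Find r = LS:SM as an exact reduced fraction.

r = 4

Choose coordinates Y = (0, 0), L = (1, 0), M = (0, 1).
1. F is the midpoint of LY ⇒ F = (1/2, 0)
2. With LS:SM = r, write λ = r/(r+1) so S = L + λ·(M−L); S is affine-linear in λ
Every point depending on S is an affine combination of S and λ-independent points, so each such coordinate is linear in λ; the λ² term in each signed area is a multiple of (M−L)×(M−L) = 0, so 2·[SMY] and 2·[FYM] are each linear in λ. Evaluating at λ=0 and λ=1:
  2·[SMY] = −λ + 1,   2·[FYM] = -1/2
So [SMY]:[FYM] = (−λ + 1) / (-1/2). Setting this equal to -2/5:
  −λ + 1 = -2/5·(-1/2)  ⇒  λ = 4/5
Then r = λ/(1−λ) = (4/5)/(1/5) = 4. Check: with r = 4, S = (1/5, 4/5) and [SMY]:[FYM] = -2/5 as required.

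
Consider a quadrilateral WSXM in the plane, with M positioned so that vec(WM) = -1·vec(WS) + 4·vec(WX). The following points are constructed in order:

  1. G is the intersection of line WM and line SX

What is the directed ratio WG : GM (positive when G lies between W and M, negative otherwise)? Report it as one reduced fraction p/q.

Set W = (0, 0), S = (1, 0), X = (0, 1), M = (-1, 4); any affine frame gives the same invariant.
1. G is the intersection of line WM and line SX ⇒ G = (-1/3, 4/3)
G = W + t·(M−W) with t = 1/3, so WG:GM = t:(1−t) = 1/3:2/3

WG:GM = 1/2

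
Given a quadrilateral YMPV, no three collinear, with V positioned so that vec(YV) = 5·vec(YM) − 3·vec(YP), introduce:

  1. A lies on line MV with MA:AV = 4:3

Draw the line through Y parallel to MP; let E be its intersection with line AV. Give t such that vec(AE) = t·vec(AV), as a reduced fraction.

t = -11/3

Set Y = (0, 0), M = (1, 0), P = (0, 1), V = (5, -3); any affine frame gives the same invariant.
1. A lies on line MV with MA:AV = 4:3 ⇒ A = (23/7, -12/7)
through Y parallel to MP: direction (-1, 1); meets AV at E = (-3, 3)
E = A + t·(V−A) with t = -11/3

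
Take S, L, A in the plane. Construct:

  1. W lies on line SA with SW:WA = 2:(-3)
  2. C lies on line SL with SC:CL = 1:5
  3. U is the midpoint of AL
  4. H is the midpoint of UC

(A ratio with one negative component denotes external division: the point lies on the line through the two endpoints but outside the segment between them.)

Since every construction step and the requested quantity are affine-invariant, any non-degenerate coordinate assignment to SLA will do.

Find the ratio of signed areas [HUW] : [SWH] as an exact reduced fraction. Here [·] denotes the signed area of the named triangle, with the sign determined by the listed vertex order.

[HUW]:[SWH] = -7/16

Assign S = (0, 0), L = (1, 0), A = (0, 1) — the answer is frame-independent, so this choice is without loss of generality.
1. W lies on line SA with SW:WA = 2:(-3) ⇒ W = (0, -2)
2. C lies on line SL with SC:CL = 1:5 ⇒ C = (1/6, 0)
3. U is the midpoint of AL ⇒ U = (1/2, 1/2)
4. H is the midpoint of UC ⇒ H = (1/3, 1/4)
2·[HUW] = -7/24, 2·[SWH] = 2/3
[HUW]:[SWH] = -7/24:2/3 = -7/16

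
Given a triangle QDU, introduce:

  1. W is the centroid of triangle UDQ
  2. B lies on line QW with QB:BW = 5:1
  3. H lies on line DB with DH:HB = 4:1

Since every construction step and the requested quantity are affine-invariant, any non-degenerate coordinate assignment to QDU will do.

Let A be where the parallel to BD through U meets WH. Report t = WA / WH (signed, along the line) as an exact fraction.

t = -7

Assign Q = (0, 0), D = (1, 0), U = (0, 1) — the answer is frame-independent, so this choice is without loss of generality.
1. W is the centroid of triangle UDQ ⇒ W = (1/3, 1/3)
2. B lies on line QW with QB:BW = 5:1 ⇒ B = (5/18, 5/18)
3. H lies on line DB with DH:HB = 4:1 ⇒ H = (19/45, 2/9)
through U parallel to BD: direction (13/18, -5/18); meets WH at A = (-13/45, 10/9)
A = W + t·(H−W) with t = -7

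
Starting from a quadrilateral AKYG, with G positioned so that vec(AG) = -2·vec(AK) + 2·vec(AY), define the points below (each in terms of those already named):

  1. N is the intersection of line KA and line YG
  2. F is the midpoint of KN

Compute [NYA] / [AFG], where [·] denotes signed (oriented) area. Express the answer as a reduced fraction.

Work in coordinates with A = (0, 0), K = (1, 0), Y = (0, 1), G = (-2, 2).
1. N is the intersection of line KA and line YG ⇒ N = (2, 0)
2. F is the midpoint of KN ⇒ F = (3/2, 0)
2·[NYA] = 2, 2·[AFG] = 3
[NYA]:[AFG] = 2:3 = 2/3

[NYA]:[AFG] = 2/3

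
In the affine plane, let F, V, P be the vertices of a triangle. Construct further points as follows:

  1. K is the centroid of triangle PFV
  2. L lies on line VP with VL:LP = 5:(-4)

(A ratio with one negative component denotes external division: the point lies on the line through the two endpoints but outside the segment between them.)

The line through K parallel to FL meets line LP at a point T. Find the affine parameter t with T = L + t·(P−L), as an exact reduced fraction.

Assign F = (0, 0), V = (1, 0), P = (0, 1) — the answer is frame-independent, so this choice is without loss of generality.
1. K is the centroid of triangle PFV ⇒ K = (1/3, 1/3)
2. L lies on line VP with VL:LP = 5:(-4) ⇒ L = (-4, 5)
through K parallel to FL: direction (-4, 5); meets LP at T = (-1, 2)
T = L + t·(P−L) with t = 3/4

t = 3/4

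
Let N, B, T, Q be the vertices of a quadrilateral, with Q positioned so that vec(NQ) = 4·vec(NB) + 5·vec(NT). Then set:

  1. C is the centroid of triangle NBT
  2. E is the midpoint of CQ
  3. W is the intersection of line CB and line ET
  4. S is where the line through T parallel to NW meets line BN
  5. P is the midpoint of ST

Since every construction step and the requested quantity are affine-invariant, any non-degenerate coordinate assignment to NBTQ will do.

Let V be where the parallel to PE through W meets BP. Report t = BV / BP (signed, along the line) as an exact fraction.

Choose coordinates N = (0, 0), B = (1, 0), T = (0, 1), Q = (4, 5).
1. C is the centroid of triangle NBT ⇒ C = (1/3, 1/3)
2. E is the midpoint of CQ ⇒ E = (13/6, 8/3)
3. W is the intersection of line CB and line ET ⇒ W = (-13/33, 23/33)
4. S is where the line through T parallel to NW meets line BN ⇒ S = (13/23, 0)
5. P is the midpoint of ST ⇒ P = (13/46, 1/2)
through W parallel to PE: direction (130/69, 13/6); meets BP at V = (-13/53, 46/53)
V = B + t·(P−B) with t = 92/53

t = 92/53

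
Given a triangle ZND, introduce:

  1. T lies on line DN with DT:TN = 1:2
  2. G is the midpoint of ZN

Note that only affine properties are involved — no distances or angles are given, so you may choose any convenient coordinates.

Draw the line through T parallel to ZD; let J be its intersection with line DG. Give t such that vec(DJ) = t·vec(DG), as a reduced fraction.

Choose coordinates Z = (0, 0), N = (1, 0), D = (0, 1).
1. T lies on line DN with DT:TN = 1:2 ⇒ T = (1/3, 2/3)
2. G is the midpoint of ZN ⇒ G = (1/2, 0)
through T parallel to ZD: direction (0, 1); meets DG at J = (1/3, 1/3)
J = D + t·(G−D) with t = 2/3

t = 2/3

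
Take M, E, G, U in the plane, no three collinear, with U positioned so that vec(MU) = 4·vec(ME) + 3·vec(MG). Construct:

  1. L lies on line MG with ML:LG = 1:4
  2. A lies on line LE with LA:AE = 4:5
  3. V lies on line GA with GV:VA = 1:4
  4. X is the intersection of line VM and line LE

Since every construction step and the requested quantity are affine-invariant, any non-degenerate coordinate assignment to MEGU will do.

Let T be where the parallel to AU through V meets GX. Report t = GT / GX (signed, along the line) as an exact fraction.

Work in coordinates with M = (0, 0), E = (1, 0), G = (0, 1), U = (4, 3).
1. L lies on line MG with ML:LG = 1:4 ⇒ L = (0, 1/5)
2. A lies on line LE with LA:AE = 4:5 ⇒ A = (4/9, 1/9)
3. V lies on line GA with GV:VA = 1:4 ⇒ V = (4/45, 37/45)
4. X is the intersection of line VM and line LE ⇒ X = (4/189, 37/189)
through V parallel to AU: direction (32/9, 26/9); meets GX at T = (4/621, 469/621)
T = G + t·(X−G) with t = 7/23

t = 7/23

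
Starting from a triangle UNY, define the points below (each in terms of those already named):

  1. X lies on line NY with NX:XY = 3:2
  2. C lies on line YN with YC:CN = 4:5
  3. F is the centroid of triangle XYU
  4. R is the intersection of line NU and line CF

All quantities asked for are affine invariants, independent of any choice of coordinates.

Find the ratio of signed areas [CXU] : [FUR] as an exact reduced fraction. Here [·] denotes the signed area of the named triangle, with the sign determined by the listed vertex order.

Work in coordinates with U = (0, 0), N = (1, 0), Y = (0, 1).
1. X lies on line NY with NX:XY = 3:2 ⇒ X = (2/5, 3/5)
2. C lies on line YN with YC:CN = 4:5 ⇒ C = (4/9, 5/9)
3. F is the centroid of triangle XYU ⇒ F = (2/15, 8/15)
4. R is the intersection of line NU and line CF ⇒ R = (-22/3, 0)
2·[CXU] = 2/45, 2·[FUR] = -176/45
[CXU]:[FUR] = 2/45:-176/45 = -1/88

[CXU]:[FUR] = -1/88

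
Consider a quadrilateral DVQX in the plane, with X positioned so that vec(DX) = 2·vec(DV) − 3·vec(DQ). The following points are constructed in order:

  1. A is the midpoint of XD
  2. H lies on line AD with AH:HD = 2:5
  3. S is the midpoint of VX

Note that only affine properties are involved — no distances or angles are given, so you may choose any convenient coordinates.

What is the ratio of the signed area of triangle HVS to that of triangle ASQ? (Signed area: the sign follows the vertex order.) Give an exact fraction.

Set D = (0, 0), V = (1, 0), Q = (0, 1), X = (2, -3); any affine frame gives the same invariant.
1. A is the midpoint of XD ⇒ A = (1, -3/2)
2. H lies on line AD with AH:HD = 2:5 ⇒ H = (5/7, -15/14)
3. S is the midpoint of VX ⇒ S = (3/2, -3/2)
2·[HVS] = -27/28, 2·[ASQ] = 5/4
[HVS]:[ASQ] = -27/28:5/4 = -27/35

[HVS]:[ASQ] = -27/35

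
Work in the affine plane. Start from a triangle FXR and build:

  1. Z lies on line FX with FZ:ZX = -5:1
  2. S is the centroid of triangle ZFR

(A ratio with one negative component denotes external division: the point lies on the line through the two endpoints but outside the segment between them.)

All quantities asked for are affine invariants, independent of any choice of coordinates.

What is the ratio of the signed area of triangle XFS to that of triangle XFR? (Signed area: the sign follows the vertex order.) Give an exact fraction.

[XFS]:[XFR] = 1/3

Choose coordinates F = (0, 0), X = (1, 0), R = (0, 1).
1. Z lies on line FX with FZ:ZX = -5:1 ⇒ Z = (5/4, 0)
2. S is the centroid of triangle ZFR ⇒ S = (5/12, 1/3)
2·[XFS] = -1/3, 2·[XFR] = -1
[XFS]:[XFR] = -1/3:-1 = 1/3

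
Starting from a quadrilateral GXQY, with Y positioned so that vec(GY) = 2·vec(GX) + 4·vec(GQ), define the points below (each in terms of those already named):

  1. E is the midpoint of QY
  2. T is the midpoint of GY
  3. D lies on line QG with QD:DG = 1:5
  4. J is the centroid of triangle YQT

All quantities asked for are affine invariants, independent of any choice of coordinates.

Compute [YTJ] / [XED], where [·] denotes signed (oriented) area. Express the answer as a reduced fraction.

Choose coordinates G = (0, 0), X = (1, 0), Q = (0, 1), Y = (2, 4).
1. E is the midpoint of QY ⇒ E = (1, 5/2)
2. T is the midpoint of GY ⇒ T = (1, 2)
3. D lies on line QG with QD:DG = 1:5 ⇒ D = (0, 5/6)
4. J is the centroid of triangle YQT ⇒ J = (1, 7/3)
2·[YTJ] = -1/3, 2·[XED] = 5/2
[YTJ]:[XED] = -1/3:5/2 = -2/15

[YTJ]:[XED] = -2/15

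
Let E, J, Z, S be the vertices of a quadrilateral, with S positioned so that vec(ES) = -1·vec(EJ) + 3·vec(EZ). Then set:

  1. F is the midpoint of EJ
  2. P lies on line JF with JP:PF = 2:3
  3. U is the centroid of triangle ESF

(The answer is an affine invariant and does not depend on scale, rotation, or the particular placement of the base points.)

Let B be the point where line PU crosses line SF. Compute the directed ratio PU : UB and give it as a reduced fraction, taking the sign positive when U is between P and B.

Set E = (0, 0), J = (1, 0), Z = (0, 1), S = (-1, 3); any affine frame gives the same invariant.
1. F is the midpoint of EJ ⇒ F = (1/2, 0)
2. P lies on line JF with JP:PF = 2:3 ⇒ P = (4/5, 0)
3. U is the centroid of triangle ESF ⇒ U = (-1/6, 1)
line PU meets SF at B = (5/28, 9/14)
U = P + t·(B−P) with t = 14/9, so PU:UB = 14/9:-5/9

PU:UB = -14/5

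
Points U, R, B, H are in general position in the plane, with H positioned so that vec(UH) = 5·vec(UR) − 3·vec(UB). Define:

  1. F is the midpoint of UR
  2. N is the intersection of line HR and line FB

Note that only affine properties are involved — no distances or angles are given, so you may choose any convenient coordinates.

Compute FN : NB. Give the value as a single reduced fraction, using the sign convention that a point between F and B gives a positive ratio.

FN:NB = 3/2

Assign U = (0, 0), R = (1, 0), B = (0, 1), H = (5, -3) — the answer is frame-independent, so this choice is without loss of generality.
1. F is the midpoint of UR ⇒ F = (1/2, 0)
2. N is the intersection of line HR and line FB ⇒ N = (1/5, 3/5)
N = F + t·(B−F) with t = 3/5, so FN:NB = t:(1−t) = 3/5:2/5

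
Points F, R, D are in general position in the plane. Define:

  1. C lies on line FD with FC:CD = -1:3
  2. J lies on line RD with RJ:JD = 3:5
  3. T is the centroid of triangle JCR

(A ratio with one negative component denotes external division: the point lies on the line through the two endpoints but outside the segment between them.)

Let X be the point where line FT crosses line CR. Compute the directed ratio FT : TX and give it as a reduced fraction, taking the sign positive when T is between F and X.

FT:TX = 5/3

Work in coordinates with F = (0, 0), R = (1, 0), D = (0, 1).
1. C lies on line FD with FC:CD = -1:3 ⇒ C = (0, -1/2)
2. J lies on line RD with RJ:JD = 3:5 ⇒ J = (5/8, 3/8)
3. T is the centroid of triangle JCR ⇒ T = (13/24, -1/24)
line FT meets CR at X = (13/15, -1/15)
T = F + t·(X−F) with t = 5/8, so FT:TX = 5/8:3/8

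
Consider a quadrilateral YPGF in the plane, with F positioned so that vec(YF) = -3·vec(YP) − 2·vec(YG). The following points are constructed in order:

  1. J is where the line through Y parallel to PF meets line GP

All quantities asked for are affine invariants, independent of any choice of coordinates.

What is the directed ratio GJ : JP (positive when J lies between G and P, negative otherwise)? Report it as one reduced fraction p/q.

Choose coordinates Y = (0, 0), P = (1, 0), G = (0, 1), F = (-3, -2).
1. J is where the line through Y parallel to PF meets line GP ⇒ J = (2/3, 1/3)
J = G + t·(P−G) with t = 2/3, so GJ:JP = t:(1−t) = 2/3:1/3

GJ:JP = 2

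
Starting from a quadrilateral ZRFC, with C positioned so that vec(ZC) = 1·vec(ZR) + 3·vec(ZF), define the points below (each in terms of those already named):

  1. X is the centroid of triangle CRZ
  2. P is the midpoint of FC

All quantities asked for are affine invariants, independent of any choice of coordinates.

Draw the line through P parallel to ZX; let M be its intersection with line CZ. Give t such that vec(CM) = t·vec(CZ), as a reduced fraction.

Choose coordinates Z = (0, 0), R = (1, 0), F = (0, 1), C = (1, 3).
1. X is the centroid of triangle CRZ ⇒ X = (2/3, 1)
2. P is the midpoint of FC ⇒ P = (1/2, 2)
through P parallel to ZX: direction (2/3, 1); meets CZ at M = (5/6, 5/2)
M = C + t·(Z−C) with t = 1/6

t = 1/6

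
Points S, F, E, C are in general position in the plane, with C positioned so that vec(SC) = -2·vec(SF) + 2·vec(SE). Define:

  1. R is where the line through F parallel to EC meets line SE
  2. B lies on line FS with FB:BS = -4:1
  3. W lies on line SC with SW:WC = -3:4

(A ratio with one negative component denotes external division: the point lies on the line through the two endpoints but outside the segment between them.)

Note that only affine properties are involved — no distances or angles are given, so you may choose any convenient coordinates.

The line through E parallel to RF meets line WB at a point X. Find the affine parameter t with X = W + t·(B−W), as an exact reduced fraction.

t = 24/17

Choose coordinates S = (0, 0), F = (1, 0), E = (0, 1), C = (-2, 2).
1. R is where the line through F parallel to EC meets line SE ⇒ R = (0, 1/2)
2. B lies on line FS with FB:BS = -4:1 ⇒ B = (-1/3, 0)
3. W lies on line SC with SW:WC = -3:4 ⇒ W = (6, -6)
through E parallel to RF: direction (1, -1/2); meets WB at X = (-50/17, 42/17)
X = W + t·(B−W) with t = 24/17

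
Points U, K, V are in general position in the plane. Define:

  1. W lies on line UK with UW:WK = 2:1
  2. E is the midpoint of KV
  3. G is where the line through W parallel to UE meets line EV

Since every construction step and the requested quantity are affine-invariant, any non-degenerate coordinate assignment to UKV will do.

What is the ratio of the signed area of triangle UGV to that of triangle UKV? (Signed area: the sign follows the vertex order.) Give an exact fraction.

[UGV]:[UKV] = 5/6

Assign U = (0, 0), K = (1, 0), V = (0, 1) — the answer is frame-independent, so this choice is without loss of generality.
1. W lies on line UK with UW:WK = 2:1 ⇒ W = (2/3, 0)
2. E is the midpoint of KV ⇒ E = (1/2, 1/2)
3. G is where the line through W parallel to UE meets line EV ⇒ G = (5/6, 1/6)
2·[UGV] = 5/6, 2·[UKV] = 1
[UGV]:[UKV] = 5/6:1 = 5/6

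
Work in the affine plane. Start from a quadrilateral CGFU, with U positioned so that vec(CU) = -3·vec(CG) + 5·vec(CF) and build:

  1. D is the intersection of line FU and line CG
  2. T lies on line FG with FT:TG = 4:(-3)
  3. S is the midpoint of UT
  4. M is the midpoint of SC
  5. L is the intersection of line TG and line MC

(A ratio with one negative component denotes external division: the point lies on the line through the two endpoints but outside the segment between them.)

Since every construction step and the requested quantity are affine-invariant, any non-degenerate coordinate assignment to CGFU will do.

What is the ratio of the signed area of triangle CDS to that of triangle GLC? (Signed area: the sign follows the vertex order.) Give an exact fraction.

[CDS]:[GLC] = 9/8

Work in coordinates with C = (0, 0), G = (1, 0), F = (0, 1), U = (-3, 5).
1. D is the intersection of line FU and line CG ⇒ D = (3/4, 0)
2. T lies on line FG with FT:TG = 4:(-3) ⇒ T = (4, -3)
3. S is the midpoint of UT ⇒ S = (1/2, 1)
4. M is the midpoint of SC ⇒ M = (1/4, 1/2)
5. L is the intersection of line TG and line MC ⇒ L = (1/3, 2/3)
2·[CDS] = 3/4, 2·[GLC] = 2/3
[CDS]:[GLC] = 3/4:2/3 = 9/8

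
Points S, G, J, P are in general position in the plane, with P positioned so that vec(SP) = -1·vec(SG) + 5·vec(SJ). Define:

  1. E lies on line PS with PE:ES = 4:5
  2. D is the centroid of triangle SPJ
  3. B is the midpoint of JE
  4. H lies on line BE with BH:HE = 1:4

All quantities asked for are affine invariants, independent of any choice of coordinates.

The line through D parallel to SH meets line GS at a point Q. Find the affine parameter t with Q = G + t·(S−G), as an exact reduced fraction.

Assign S = (0, 0), G = (1, 0), J = (0, 1), P = (-1, 5) — the answer is frame-independent, so this choice is without loss of generality.
1. E lies on line PS with PE:ES = 4:5 ⇒ E = (-5/9, 25/9)
2. D is the centroid of triangle SPJ ⇒ D = (-1/3, 2)
3. B is the midpoint of JE ⇒ B = (-5/18, 17/9)
4. H lies on line BE with BH:HE = 1:4 ⇒ H = (-1/3, 31/15)
through D parallel to SH: direction (-1/3, 31/15); meets GS at Q = (-1/93, 0)
Q = G + t·(S−G) with t = 94/93

t = 94/93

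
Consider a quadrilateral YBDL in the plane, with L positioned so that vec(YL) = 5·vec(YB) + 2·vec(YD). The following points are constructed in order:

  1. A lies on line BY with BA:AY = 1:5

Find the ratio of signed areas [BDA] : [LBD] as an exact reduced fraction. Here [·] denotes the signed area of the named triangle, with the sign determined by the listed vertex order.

Set Y = (0, 0), B = (1, 0), D = (0, 1), L = (5, 2); any affine frame gives the same invariant.
1. A lies on line BY with BA:AY = 1:5 ⇒ A = (5/6, 0)
2·[BDA] = 1/6, 2·[LBD] = -6
[BDA]:[LBD] = 1/6:-6 = -1/36

[BDA]:[LBD] = -1/36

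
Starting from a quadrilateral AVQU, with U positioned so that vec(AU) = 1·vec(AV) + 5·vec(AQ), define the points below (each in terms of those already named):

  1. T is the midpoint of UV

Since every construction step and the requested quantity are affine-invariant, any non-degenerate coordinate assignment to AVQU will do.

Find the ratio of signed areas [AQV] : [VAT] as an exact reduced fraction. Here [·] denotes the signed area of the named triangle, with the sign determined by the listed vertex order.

[AQV]:[VAT] = 2/5

Set A = (0, 0), V = (1, 0), Q = (0, 1), U = (1, 5); any affine frame gives the same invariant.
1. T is the midpoint of UV ⇒ T = (1, 5/2)
2·[AQV] = -1, 2·[VAT] = -5/2
[AQV]:[VAT] = -1:-5/2 = 2/5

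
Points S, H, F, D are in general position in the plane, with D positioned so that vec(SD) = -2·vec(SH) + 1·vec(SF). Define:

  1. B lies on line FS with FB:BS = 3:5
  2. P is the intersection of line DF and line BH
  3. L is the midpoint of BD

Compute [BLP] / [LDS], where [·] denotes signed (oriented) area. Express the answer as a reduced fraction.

Set S = (0, 0), H = (1, 0), F = (0, 1), D = (-2, 1); any affine frame gives the same invariant.
1. B lies on line FS with FB:BS = 3:5 ⇒ B = (0, 5/8)
2. P is the intersection of line DF and line BH ⇒ P = (-3/5, 1)
3. L is the midpoint of BD ⇒ L = (-1, 13/16)
2·[BLP] = -21/80, 2·[LDS] = 5/8
[BLP]:[LDS] = -21/80:5/8 = -21/50

[BLP]:[LDS] = -21/50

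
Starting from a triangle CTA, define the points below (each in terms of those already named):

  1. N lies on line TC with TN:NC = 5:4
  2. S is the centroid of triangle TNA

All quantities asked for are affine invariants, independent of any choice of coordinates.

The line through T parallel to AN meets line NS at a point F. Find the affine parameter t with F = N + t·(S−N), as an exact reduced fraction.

t = 3

Assign C = (0, 0), T = (1, 0), A = (0, 1) — the answer is frame-independent, so this choice is without loss of generality.
1. N lies on line TC with TN:NC = 5:4 ⇒ N = (4/9, 0)
2. S is the centroid of triangle TNA ⇒ S = (13/27, 1/3)
through T parallel to AN: direction (4/9, -1); meets NS at F = (5/9, 1)
F = N + t·(S−N) with t = 3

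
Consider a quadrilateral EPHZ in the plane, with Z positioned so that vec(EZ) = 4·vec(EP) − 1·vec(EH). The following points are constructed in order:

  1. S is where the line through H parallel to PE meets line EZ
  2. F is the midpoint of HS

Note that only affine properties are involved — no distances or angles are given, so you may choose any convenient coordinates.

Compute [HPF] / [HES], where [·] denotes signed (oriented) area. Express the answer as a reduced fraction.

[HPF]:[HES] = 1/2

Choose coordinates E = (0, 0), P = (1, 0), H = (0, 1), Z = (4, -1).
1. S is where the line through H parallel to PE meets line EZ ⇒ S = (-4, 1)
2. F is the midpoint of HS ⇒ F = (-2, 1)
2·[HPF] = -2, 2·[HES] = -4
[HPF]:[HES] = -2:-4 = 1/2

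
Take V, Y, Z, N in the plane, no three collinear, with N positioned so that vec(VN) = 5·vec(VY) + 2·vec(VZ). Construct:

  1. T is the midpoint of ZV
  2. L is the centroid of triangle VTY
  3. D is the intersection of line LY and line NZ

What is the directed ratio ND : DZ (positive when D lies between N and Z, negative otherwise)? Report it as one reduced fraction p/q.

ND:DZ = -4

Set V = (0, 0), Y = (1, 0), Z = (0, 1), N = (5, 2); any affine frame gives the same invariant.
1. T is the midpoint of ZV ⇒ T = (0, 1/2)
2. L is the centroid of triangle VTY ⇒ L = (1/3, 1/6)
3. D is the intersection of line LY and line NZ ⇒ D = (-5/3, 2/3)
D = N + t·(Z−N) with t = 4/3, so ND:DZ = t:(1−t) = 4/3:-1/3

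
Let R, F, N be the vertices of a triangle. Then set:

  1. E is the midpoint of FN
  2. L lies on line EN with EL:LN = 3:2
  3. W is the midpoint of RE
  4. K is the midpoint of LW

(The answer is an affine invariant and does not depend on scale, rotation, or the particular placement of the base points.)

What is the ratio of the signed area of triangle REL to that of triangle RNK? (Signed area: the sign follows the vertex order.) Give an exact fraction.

Assign R = (0, 0), F = (1, 0), N = (0, 1) — the answer is frame-independent, so this choice is without loss of generality.
1. E is the midpoint of FN ⇒ E = (1/2, 1/2)
2. L lies on line EN with EL:LN = 3:2 ⇒ L = (1/5, 4/5)
3. W is the midpoint of RE ⇒ W = (1/4, 1/4)
4. K is the midpoint of LW ⇒ K = (9/40, 21/40)
2·[REL] = 3/10, 2·[RNK] = -9/40
[REL]:[RNK] = 3/10:-9/40 = -4/3

[REL]:[RNK] = -4/3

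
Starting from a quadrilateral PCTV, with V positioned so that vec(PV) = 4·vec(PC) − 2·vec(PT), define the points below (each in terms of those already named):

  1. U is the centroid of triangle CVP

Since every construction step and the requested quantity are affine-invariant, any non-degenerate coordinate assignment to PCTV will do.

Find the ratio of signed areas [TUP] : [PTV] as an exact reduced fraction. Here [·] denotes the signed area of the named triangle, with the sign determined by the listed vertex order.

[TUP]:[PTV] = 5/12

Assign P = (0, 0), C = (1, 0), T = (0, 1), V = (4, -2) — the answer is frame-independent, so this choice is without loss of generality.
1. U is the centroid of triangle CVP ⇒ U = (5/3, -2/3)
2·[TUP] = -5/3, 2·[PTV] = -4
[TUP]:[PTV] = -5/3:-4 = 5/12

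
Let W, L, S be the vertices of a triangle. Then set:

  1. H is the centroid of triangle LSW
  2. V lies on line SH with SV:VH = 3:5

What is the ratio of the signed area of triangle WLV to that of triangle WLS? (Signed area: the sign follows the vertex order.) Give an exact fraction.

Choose coordinates W = (0, 0), L = (1, 0), S = (0, 1).
1. H is the centroid of triangle LSW ⇒ H = (1/3, 1/3)
2. V lies on line SH with SV:VH = 3:5 ⇒ V = (1/8, 3/4)
2·[WLV] = 3/4, 2·[WLS] = 1
[WLV]:[WLS] = 3/4:1 = 3/4

[WLV]:[WLS] = 3/4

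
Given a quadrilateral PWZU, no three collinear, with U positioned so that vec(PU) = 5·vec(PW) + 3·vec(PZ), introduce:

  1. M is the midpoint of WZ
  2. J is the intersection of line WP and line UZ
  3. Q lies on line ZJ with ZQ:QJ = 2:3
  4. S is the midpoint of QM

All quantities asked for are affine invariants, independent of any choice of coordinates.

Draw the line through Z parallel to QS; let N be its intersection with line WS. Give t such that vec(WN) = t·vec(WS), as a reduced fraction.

t = 2

Set P = (0, 0), W = (1, 0), Z = (0, 1), U = (5, 3); any affine frame gives the same invariant.
1. M is the midpoint of WZ ⇒ M = (1/2, 1/2)
2. J is the intersection of line WP and line UZ ⇒ J = (-5/2, 0)
3. Q lies on line ZJ with ZQ:QJ = 2:3 ⇒ Q = (-1, 3/5)
4. S is the midpoint of QM ⇒ S = (-1/4, 11/20)
through Z parallel to QS: direction (3/4, -1/20); meets WS at N = (-3/2, 11/10)
N = W + t·(S−W) with t = 2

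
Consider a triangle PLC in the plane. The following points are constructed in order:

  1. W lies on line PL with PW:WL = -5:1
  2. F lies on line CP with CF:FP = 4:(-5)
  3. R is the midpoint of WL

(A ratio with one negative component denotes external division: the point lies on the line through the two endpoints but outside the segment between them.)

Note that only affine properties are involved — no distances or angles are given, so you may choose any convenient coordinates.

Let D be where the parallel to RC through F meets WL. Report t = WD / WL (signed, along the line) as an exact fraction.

Assign P = (0, 0), L = (1, 0), C = (0, 1) — the answer is frame-independent, so this choice is without loss of generality.
1. W lies on line PL with PW:WL = -5:1 ⇒ W = (5/4, 0)
2. F lies on line CP with CF:FP = 4:(-5) ⇒ F = (0, 5)
3. R is the midpoint of WL ⇒ R = (9/8, 0)
through F parallel to RC: direction (-9/8, 1); meets WL at D = (45/8, 0)
D = W + t·(L−W) with t = -35/2

t = -35/2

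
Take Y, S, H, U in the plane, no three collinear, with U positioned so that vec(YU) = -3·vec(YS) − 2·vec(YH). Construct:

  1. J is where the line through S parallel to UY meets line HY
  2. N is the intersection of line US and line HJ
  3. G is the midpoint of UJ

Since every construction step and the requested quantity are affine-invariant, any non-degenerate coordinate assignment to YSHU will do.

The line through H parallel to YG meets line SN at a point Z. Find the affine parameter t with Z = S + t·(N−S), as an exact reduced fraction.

t = 34/7

Work in coordinates with Y = (0, 0), S = (1, 0), H = (0, 1), U = (-3, -2).
1. J is where the line through S parallel to UY meets line HY ⇒ J = (0, -2/3)
2. N is the intersection of line US and line HJ ⇒ N = (0, -1/2)
3. G is the midpoint of UJ ⇒ G = (-3/2, -4/3)
through H parallel to YG: direction (-3/2, -4/3); meets SN at Z = (-27/7, -17/7)
Z = S + t·(N−S) with t = 34/7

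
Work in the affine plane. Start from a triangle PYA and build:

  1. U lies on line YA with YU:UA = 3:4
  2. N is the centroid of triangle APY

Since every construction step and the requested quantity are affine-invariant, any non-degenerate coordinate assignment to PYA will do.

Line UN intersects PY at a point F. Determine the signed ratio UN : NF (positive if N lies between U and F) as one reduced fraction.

Choose coordinates P = (0, 0), Y = (1, 0), A = (0, 1).
1. U lies on line YA with YU:UA = 3:4 ⇒ U = (4/7, 3/7)
2. N is the centroid of triangle APY ⇒ N = (1/3, 1/3)
line UN meets PY at F = (-1/2, 0)
N = U + t·(F−U) with t = 2/9, so UN:NF = 2/9:7/9

UN:NF = 2/7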